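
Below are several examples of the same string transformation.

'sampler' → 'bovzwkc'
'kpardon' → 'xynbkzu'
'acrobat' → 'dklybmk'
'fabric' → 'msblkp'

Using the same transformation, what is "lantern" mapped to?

xbodxkv

The rule is to reverse the string, then shift every letter 10 places forward in the alphabet (wrapping around).
Working it through for "lantern": intermediate "nretnal", final "xbodxkv".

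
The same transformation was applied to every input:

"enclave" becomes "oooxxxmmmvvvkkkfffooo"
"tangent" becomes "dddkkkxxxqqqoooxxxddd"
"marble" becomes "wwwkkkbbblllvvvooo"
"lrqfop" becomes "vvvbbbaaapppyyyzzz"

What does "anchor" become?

Looking at the pairs, the operation is to shift every letter 10 places forward in the alphabet (wrapping around), then repeat every character 3 times.
Starting from "anchor": after the first operation, "kxmryb"; after the second, "kkkxxxmmmrrryyybbb".

kkkxxxmmmrrryyybbb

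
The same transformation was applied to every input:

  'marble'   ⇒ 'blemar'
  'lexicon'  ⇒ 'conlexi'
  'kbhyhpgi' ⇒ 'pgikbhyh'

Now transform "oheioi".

ioiohe

Each output is the input with this applied: move the last 3 characters to the front (rotate right by 3).
So "oheioi" becomes "ioiohe".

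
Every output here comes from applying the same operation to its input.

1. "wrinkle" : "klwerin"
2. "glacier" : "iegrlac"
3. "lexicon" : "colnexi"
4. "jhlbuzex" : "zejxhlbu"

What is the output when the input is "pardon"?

The transformation: swap the first and last characters, then move the last 3 characters to the front (rotate right by 3).
On "pardon" that produces "dopnar".

dopnar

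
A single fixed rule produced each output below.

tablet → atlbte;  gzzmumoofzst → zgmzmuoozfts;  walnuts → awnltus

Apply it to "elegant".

The pattern: swap each adjacent pair of characters (1↔2, 3↔4, ...).
"elegant" → "legenat".

legenat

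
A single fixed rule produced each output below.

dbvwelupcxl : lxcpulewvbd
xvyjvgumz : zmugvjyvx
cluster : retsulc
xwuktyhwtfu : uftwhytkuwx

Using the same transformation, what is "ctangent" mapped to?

tnegnatc

Looking at the pairs, the operation is to reverse the string.
On "ctangent" that produces "tnegnatc".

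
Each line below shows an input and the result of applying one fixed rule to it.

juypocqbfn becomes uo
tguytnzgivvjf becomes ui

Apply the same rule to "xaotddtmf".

ao

Each output is the input with this applied: keep only the vowels.
So "xaotddtmf" becomes "ao".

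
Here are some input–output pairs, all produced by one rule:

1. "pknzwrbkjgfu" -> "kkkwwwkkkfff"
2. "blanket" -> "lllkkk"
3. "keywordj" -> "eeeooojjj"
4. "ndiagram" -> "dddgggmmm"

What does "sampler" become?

aaalll

The pattern: keep one character in every 3, starting at position 2 (positions 2nd, 5th, 8th, ...), then repeat every character 3 times.
For "sampler" the result is "aaalll".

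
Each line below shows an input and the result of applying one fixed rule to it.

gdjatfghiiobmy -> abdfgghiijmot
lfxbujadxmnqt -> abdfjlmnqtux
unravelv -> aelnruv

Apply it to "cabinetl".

The pattern: sort the characters into alphabetical order, then delete the last character.
Applying both steps to "cabinetl": "abceilnt", then "abceiln".

abceiln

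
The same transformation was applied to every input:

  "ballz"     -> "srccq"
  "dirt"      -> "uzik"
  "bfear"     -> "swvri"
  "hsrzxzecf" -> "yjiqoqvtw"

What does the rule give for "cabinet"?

trszevk

The rule is to shift every letter 9 places backward in the alphabet (wrapping around).
So "cabinet" becomes "trszevk".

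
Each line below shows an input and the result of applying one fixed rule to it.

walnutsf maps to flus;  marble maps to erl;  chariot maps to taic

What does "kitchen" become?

The pattern: swap the first and last characters, then keep every other character starting from the first (positions 1st, 3rd, 5th, ...).
Doing the same to "kitchen": "nthk".

nthk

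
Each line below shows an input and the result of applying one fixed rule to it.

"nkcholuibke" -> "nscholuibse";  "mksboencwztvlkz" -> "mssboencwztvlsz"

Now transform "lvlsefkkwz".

Looking at the pairs, the operation is to replace every "k" with "s".
On "lvlsefkkwz" that produces "lvlsefsswz".

lvlsefsswz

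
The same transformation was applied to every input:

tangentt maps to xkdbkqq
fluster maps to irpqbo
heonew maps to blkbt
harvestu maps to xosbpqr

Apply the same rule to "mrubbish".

oryyfpe

The pattern: delete the first character, then shift every letter 3 places backward in the alphabet (wrapping around).
Working it through for "mrubbish": intermediate "rubbish", final "oryyfpe".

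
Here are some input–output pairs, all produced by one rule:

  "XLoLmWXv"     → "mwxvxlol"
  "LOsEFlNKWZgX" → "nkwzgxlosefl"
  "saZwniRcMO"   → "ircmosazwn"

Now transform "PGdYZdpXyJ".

dpxyjpgdyz

The pattern: swap the front and back halves of the string, then convert every letter to lowercase.
"PGdYZdpXyJ" → "dpXyJPGdYZ" → "dpxyjpgdyz".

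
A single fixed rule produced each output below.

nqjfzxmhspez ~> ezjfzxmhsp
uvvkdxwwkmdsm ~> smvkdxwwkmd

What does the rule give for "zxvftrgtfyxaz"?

Looking at the pairs, the operation is to delete the first 2 characters, then move the last 2 characters to the front (rotate right by 2).
For "zxvftrgtfyxaz", step one produces "vftrgtfyxaz"; step two turns that into "azvftrgtfyx".

azvftrgtfyx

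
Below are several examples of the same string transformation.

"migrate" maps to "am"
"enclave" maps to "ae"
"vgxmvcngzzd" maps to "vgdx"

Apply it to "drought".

gd

Rule — move the first 3 characters to the end (rotate left by 3), then keep one character in every 3, starting at position 2 (positions 2nd, 5th, 8th, ...).
Working it through for "drought": intermediate "ughtdro", final "gd".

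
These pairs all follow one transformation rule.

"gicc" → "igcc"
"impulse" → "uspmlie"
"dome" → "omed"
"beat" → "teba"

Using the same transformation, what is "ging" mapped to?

Rule — sort the characters into reverse alphabetical order.
So "ging" becomes "nigg".

nigg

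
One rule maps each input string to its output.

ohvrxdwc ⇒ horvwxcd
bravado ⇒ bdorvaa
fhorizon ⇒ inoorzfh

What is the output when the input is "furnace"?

What's happening: sort the characters into alphabetical order, then move the first 2 characters to the end (rotate left by 2).
Working it through for "furnace": intermediate "acefnru", final "efnruac".

efnruac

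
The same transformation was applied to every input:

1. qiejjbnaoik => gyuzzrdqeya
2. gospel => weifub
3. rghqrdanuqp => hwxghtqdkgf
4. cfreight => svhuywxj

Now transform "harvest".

The rule is to shift every letter 10 places backward in the alphabet (wrapping around).
Doing the same to "harvest": "xqhluij".

xqhluij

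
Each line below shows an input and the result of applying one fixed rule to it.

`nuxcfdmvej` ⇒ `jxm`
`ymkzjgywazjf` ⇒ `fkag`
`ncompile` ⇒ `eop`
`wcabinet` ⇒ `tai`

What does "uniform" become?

mi

Looking at the pairs, the operation is to take characters alternately from the front and the back (1st, last, 2nd, 2nd-last, ...), then keep one character in every 3, starting at position 2 (positions 2nd, 5th, 8th, ...).
Applying both steps to "uniform": "umnriof", then "mi".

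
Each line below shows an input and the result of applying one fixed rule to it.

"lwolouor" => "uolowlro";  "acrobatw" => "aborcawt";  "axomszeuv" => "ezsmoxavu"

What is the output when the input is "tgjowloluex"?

What's happening: reverse the string, then move the first 2 characters to the end (rotate left by 2).
On "tgjowloluex": the first step gives "xeulolwojgt", and the second then gives "ulolwojgtxe".
(Check on "acrobatw": → "wtaborca" → "aborcawt" ✓)

ulolwojgtxe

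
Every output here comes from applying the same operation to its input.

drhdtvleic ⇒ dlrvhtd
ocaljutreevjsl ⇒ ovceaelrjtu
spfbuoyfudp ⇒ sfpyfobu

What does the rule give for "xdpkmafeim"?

xfdapmk

In each case the input is transformed by: delete the last 3 characters, then take characters alternately from the front and the back (1st, last, 2nd, 2nd-last, ...).
Working it through for "xdpkmafeim": intermediate "xdpkmaf", final "xfdapmk".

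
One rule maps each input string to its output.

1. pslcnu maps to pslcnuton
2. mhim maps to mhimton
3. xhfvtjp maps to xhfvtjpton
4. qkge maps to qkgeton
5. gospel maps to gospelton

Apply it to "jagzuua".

Looking at the pairs, the operation is to append "ton".
"jagzuua" → "jagzuuaton".

jagzuuaton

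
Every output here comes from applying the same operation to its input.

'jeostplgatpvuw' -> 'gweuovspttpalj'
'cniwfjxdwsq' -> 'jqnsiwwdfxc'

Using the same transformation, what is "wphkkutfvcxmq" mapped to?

tqpmhxkckvufw

Looking at the pairs, the operation is to take characters alternately from the front and the back (1st, last, 2nd, 2nd-last, ...), then swap the first and last characters.
For "wphkkutfvcxmq", step one produces "wqpmhxkckvuft"; step two turns that into "tqpmhxkckvufw".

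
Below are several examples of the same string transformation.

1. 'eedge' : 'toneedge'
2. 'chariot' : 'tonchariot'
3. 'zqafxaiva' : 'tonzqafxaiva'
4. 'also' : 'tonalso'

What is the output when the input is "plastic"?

The transformation: prepend "ton".
"plastic" → "tonplastic".

tonplastic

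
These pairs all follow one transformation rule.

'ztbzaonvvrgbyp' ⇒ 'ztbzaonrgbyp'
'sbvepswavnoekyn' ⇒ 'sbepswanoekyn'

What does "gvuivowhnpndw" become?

The rule is to remove every "v".
"gvuivowhnpndw" → "guiowhnpndw".

guiowhnpndw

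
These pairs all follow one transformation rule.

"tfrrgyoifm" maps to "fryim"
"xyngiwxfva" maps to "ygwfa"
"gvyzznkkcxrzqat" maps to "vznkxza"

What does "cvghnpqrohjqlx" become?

vhprhqx

Rule — keep every other character starting from the second (positions 2nd, 4th, 6th, ...).
So "cvghnpqrohjqlx" becomes "vhprhqx".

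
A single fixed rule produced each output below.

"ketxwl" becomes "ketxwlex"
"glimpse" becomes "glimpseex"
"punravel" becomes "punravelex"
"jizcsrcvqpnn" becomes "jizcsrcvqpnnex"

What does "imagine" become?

imagineex

The transformation: append "ex".
Applying that to "imagine" gives "imagineex".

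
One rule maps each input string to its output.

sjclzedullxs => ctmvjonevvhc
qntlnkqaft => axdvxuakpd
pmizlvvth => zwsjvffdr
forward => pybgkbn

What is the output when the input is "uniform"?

exspybw

In each case the input is transformed by: shift every letter 10 places forward in the alphabet (wrapping around).
Doing the same to "uniform": "exspybw".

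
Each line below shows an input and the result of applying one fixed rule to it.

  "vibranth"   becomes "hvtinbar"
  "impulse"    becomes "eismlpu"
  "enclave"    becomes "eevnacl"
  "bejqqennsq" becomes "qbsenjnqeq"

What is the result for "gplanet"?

Rule — reverse the string, then take characters alternately from the front and the back (1st, last, 2nd, 2nd-last, ...).
Starting from "gplanet": after the first operation, "tenalpg"; after the second, "tgepnla".

tgepnla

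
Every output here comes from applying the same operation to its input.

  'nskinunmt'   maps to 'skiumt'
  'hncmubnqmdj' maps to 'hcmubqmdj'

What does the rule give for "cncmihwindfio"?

ccmihwidfio

Rule — remove every "n".
Doing the same to "cncmihwindfio": "ccmihwidfio".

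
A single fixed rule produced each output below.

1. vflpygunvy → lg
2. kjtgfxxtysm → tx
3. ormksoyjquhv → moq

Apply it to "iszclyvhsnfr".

The rule is to delete the last 3 characters, then keep one character in every 3, starting at position 3 (positions 3rd, 6th, 9th, ...).
Applying both steps to "iszclyvhsnfr": "iszclyvhs", then "zys".

zys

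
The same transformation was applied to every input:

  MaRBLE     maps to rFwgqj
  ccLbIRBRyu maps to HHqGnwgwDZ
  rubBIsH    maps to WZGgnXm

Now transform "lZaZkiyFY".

The transformation: flip the case of every letter, then shift every letter 5 places forward in the alphabet (wrapping around).
For "lZaZkiyFY", step one produces "LzAzKIYfy"; step two turns that into "QeFePNDkd".
(Check on "rubBIsH": → "RUBbiSh" → "WZGgnXm" ✓)

QeFePNDkd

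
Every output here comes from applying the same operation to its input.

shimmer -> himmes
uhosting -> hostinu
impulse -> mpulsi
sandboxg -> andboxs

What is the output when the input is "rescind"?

The transformation: delete the last character, then move the first character to the end.
On "rescind": the first step gives "rescin", and the second then gives "escinr".

escinr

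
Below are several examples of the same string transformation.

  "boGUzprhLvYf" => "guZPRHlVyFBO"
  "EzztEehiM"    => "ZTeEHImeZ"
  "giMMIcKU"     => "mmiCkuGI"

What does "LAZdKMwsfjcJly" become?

zDkmWSFJCjLYla

Looking at the pairs, the operation is to flip the case of every letter, then move the first 2 characters to the end (rotate left by 2).
So "LAZdKMwsfjcJly" becomes "zDkmWSFJCjLYla".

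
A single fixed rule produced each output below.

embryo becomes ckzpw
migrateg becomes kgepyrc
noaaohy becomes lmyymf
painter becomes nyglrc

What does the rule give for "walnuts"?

uyjlsr

In each case the input is transformed by: delete the last character, then shift every letter 2 places backward in the alphabet (wrapping around).
For "walnuts", step one produces "walnut"; step two turns that into "uyjlsr".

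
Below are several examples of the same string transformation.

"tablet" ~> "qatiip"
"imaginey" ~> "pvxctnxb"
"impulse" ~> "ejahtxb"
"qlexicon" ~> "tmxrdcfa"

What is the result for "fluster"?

jhitgua

Looking at the pairs, the operation is to move the first 2 characters to the end (rotate left by 2), then shift every letter 11 places backward in the alphabet (wrapping around).
Starting from "fluster": after the first operation, "usterfl"; after the second, "jhitgua".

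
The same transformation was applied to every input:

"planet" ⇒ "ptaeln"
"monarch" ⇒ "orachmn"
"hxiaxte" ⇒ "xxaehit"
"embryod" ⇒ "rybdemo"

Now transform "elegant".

The rule is to sort the characters into alphabetical order, then move the last 2 characters to the front (rotate right by 2).
For "elegant", step one produces "aeeglnt"; step two turns that into "ntaeegl".

ntaeegl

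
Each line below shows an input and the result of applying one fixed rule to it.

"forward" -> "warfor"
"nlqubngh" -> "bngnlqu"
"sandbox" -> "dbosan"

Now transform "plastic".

The rule is to delete the last character, then move the last 3 characters to the front (rotate right by 3).
"plastic" → "plasti" → "stipla".

stipla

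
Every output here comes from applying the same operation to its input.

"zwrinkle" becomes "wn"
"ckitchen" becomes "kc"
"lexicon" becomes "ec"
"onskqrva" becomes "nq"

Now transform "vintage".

ia

Rule — move the last character to the front, then keep one character in every 3, starting at position 3 (positions 3rd, 6th, 9th, ...).
Working it through for "vintage": intermediate "evintag", final "ia".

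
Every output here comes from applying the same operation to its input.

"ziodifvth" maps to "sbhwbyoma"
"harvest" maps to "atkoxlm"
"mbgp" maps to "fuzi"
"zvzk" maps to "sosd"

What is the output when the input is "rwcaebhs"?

kpvtxual

The transformation: shift every letter 7 places backward in the alphabet (wrapping around).
For "rwcaebhs" the result is "kpvtxual".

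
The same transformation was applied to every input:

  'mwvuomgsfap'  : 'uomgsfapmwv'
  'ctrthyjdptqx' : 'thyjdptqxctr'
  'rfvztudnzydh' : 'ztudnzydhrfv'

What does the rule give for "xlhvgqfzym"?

vgqfzymxlh

What's happening: move the first 3 characters to the end (rotate left by 3).
For "xlhvgqfzym" the result is "vgqfzymxlh".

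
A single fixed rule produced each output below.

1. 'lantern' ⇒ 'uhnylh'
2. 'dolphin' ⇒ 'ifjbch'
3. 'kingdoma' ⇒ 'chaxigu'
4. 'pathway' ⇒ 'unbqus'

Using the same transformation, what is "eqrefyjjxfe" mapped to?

Each output is the input with this applied: shift every letter 6 places backward in the alphabet (wrapping around), then delete the first character.
Doing the same to "eqrefyjjxfe": "klyzsddrzy".

klyzsddrzy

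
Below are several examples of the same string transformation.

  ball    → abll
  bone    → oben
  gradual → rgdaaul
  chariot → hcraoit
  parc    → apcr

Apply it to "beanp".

The rule is to swap each adjacent pair of characters (1↔2, 3↔4, ...).
For "beanp" the result is "ebnap".

ebnap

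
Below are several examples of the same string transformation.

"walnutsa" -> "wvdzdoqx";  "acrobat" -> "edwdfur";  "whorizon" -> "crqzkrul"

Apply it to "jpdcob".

fremsg

In each case the input is transformed by: shift every letter 3 places forward in the alphabet (wrapping around), then move the last 3 characters to the front (rotate right by 3).
"jpdcob" → "msgfre" → "fremsg".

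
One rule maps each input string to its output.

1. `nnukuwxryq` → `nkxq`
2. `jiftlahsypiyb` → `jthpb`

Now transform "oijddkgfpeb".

The transformation: keep one character in every 3, starting at position 1 (positions 1st, 4th, 7th, ...).
On "oijddkgfpeb" that produces "odge".

odge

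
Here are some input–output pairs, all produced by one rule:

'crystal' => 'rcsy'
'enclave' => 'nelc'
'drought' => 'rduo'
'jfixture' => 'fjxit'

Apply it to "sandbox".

asdn

The transformation: delete the last 3 characters, then swap each adjacent pair of characters (1↔2, 3↔4, ...).
"sandbox" → "sand" → "asdn".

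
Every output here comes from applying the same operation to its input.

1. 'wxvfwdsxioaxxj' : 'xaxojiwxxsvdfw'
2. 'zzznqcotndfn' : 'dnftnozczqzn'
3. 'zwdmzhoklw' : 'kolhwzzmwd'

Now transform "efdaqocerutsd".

tusrdeecfodqa

Looking at the pairs, the operation is to move the last 3 characters to the front (rotate right by 3), then take characters alternately from the front and the back (1st, last, 2nd, 2nd-last, ...).
Starting from "efdaqocerutsd": after the first operation, "tsdefdaqoceru"; after the second, "tusrdeecfodqa".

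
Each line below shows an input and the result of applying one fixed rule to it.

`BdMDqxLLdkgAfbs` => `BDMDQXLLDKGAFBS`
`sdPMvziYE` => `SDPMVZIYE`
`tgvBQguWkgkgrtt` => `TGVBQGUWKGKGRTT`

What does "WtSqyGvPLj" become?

WTSQYGVPLJ

What's happening: convert every letter to uppercase.
Applying that to "WtSqyGvPLj" gives "WTSQYGVPLJ".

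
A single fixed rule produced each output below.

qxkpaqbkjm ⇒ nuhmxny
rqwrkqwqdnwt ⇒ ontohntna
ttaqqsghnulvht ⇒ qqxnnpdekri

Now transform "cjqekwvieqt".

The pattern: delete the last 3 characters, then shift every letter 3 places backward in the alphabet (wrapping around).
Starting from "cjqekwvieqt": after the first operation, "cjqekwvi"; after the second, "zgnbhtsf".

zgnbhtsf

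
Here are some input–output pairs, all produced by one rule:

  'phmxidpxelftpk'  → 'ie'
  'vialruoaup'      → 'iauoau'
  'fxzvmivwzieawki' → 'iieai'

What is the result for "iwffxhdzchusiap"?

iuia

What's happening: keep only the vowels.
Doing the same to "iwffxhdzchusiap": "iuia".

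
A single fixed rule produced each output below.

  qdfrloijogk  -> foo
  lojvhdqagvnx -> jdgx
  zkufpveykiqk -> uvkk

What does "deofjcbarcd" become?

The rule is to keep one character in every 3, starting at position 3 (positions 3rd, 6th, 9th, ...).
Applying that to "deofjcbarcd" gives "ocr".

ocr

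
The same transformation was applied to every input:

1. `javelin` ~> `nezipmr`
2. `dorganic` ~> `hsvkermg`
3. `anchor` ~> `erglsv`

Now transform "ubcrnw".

yfgvra

Looking at the pairs, the operation is to shift every letter 4 places forward in the alphabet (wrapping around).
"ubcrnw" → "yfgvra".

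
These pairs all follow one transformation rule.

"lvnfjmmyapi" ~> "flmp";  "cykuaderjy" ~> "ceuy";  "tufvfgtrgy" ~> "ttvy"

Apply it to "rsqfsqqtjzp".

fqrz

The transformation: keep one character in every 3, starting at position 1 (positions 1st, 4th, 7th, ...), then sort the characters into alphabetical order.
Applying both steps to "rsqfsqqtjzp": "rfqz", then "fqrz".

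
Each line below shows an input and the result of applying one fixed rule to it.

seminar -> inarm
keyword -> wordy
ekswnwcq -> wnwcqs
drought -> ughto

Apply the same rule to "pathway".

hwayt

Each output is the input with this applied: delete the first 2 characters, then move the first character to the end.
Working it through for "pathway": intermediate "thway", final "hwayt".
(Check on "ekswnwcq": → "swnwcq" → "wnwcqs" ✓)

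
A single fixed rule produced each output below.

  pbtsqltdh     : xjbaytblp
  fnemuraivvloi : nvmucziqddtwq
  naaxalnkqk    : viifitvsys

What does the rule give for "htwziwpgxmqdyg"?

The transformation: shift every letter 8 places forward in the alphabet (wrapping around).
On "htwziwpgxmqdyg" that produces "pbehqexofuylgo".

pbehqexofuylgo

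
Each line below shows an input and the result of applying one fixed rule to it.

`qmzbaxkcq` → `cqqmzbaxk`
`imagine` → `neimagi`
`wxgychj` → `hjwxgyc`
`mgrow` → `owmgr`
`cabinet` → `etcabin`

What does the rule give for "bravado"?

dobrava

Rule — move the last 2 characters to the front (rotate right by 2).
For "bravado" the result is "dobrava".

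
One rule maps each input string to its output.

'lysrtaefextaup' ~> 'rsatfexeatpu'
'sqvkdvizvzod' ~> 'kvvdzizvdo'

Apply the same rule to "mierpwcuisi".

Looking at the pairs, the operation is to delete the first 2 characters, then swap each adjacent pair of characters (1↔2, 3↔4, ...).
Applying both steps to "mierpwcuisi": "erpwcuisi", then "rewpucsii".

rewpucsii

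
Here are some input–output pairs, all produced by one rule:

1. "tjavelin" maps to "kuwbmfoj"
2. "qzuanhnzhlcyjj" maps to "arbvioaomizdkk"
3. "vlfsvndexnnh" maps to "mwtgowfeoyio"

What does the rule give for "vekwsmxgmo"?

fwxlnthypn

Each output is the input with this applied: swap each adjacent pair of characters (1↔2, 3↔4, ...), then shift every letter 1 place forward in the alphabet (wrapping around).
On "vekwsmxgmo": the first step gives "evwkmsgxom", and the second then gives "fwxlnthypn".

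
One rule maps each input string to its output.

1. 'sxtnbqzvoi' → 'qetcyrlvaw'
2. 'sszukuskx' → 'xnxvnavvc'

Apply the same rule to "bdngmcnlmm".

The pattern: move the first 3 characters to the end (rotate left by 3), then shift every letter 3 places forward in the alphabet (wrapping around).
Applying both steps to "bdngmcnlmm": "gmcnlmmbdn", then "jpfqoppegq".
(Check on "sxtnbqzvoi": → "nbqzvoisxt" → "qetcyrlvaw" ✓)

jpfqoppegq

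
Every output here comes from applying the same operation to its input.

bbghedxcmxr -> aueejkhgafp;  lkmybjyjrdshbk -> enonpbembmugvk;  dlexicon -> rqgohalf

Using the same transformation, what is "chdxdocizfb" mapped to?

Looking at the pairs, the operation is to shift every letter 3 places forward in the alphabet (wrapping around), then move the last 2 characters to the front (rotate right by 2).
For "chdxdocizfb", step one produces "fkgagrflcie"; step two turns that into "iefkgagrflc".

iefkgagrflc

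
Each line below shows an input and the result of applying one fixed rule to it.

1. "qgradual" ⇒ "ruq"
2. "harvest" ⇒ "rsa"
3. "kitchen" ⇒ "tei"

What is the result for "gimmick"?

mci

The rule is to move the first 2 characters to the end (rotate left by 2), then keep one character in every 3, starting at position 1 (positions 1st, 4th, 7th, ...).
"gimmick" → "mmickgi" → "mci".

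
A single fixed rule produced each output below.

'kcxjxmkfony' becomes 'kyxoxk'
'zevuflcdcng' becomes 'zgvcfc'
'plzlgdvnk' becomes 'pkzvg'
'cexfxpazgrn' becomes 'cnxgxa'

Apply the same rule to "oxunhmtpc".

ocuth

The rule is to keep every other character starting from the first (positions 1st, 3rd, 5th, ...), then take characters alternately from the front and the back (1st, last, 2nd, 2nd-last, ...).
Working it through for "oxunhmtpc": intermediate "ouhtc", final "ocuth".
(Check on "kcxjxmkfony": → "kxxkoy" → "kyxoxk" ✓)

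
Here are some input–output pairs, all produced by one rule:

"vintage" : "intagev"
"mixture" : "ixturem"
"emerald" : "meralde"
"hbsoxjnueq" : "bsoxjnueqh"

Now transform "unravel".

Rule — move the first character to the end.
"unravel" → "nravelu".

nravelu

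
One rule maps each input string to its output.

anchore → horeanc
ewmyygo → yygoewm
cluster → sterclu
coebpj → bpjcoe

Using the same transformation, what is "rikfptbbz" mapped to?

fptbbzrik

Each output is the input with this applied: move the first 3 characters to the end (rotate left by 3).
For "rikfptbbz" the result is "fptbbzrik".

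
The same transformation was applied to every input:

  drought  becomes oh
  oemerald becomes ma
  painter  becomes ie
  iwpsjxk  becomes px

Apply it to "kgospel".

oe

Each output is the input with this applied: keep one character in every 3, starting at position 3 (positions 3rd, 6th, 9th, ...).
Doing the same to "kgospel": "oe".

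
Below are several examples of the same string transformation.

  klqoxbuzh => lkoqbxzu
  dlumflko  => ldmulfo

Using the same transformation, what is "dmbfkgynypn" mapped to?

The rule is to swap each adjacent pair of characters (1↔2, 3↔4, ...), then delete the last character.
For "dmbfkgynypn", step one produces "mdfbgknypyn"; step two turns that into "mdfbgknypy".

mdfbgknypy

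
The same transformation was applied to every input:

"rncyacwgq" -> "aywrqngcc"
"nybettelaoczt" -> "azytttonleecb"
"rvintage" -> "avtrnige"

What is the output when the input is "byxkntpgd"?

The transformation: sort the characters into reverse alphabetical order, then move the last character to the front.
On "byxkntpgd" that produces "byxtpnkgd".

byxtpnkgd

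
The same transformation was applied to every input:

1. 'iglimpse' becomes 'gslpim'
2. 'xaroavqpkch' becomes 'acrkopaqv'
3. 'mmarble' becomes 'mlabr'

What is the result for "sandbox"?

Each output is the input with this applied: take characters alternately from the front and the back (1st, last, 2nd, 2nd-last, ...), then delete the first 2 characters.
"sandbox" → "sxaonbd" → "aonbd".

aonbd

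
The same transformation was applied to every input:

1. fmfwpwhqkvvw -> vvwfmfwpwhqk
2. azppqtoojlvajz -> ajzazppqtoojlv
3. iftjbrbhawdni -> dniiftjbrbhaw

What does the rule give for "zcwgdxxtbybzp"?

The pattern: move the last 3 characters to the front (rotate right by 3).
For "zcwgdxxtbybzp" the result is "bzpzcwgdxxtby".

bzpzcwgdxxtby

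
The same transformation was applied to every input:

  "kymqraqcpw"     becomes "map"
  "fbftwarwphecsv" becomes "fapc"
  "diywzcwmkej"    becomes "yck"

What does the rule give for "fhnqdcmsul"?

The pattern: keep one character in every 3, starting at position 3 (positions 3rd, 6th, 9th, ...).
Doing the same to "fhnqdcmsul": "ncu".

ncu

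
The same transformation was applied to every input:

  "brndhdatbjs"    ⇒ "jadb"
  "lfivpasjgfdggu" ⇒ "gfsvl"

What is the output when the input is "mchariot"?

oam

The pattern: reverse the string, then keep one character in every 3, starting at position 2 (positions 2nd, 5th, 8th, ...).
On "mchariot" that produces "oam".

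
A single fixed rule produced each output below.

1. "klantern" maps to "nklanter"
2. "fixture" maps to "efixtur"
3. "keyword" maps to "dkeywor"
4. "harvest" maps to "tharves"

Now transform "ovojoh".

In each case the input is transformed by: move the last character to the front.
For "ovojoh" the result is "hovojo".

hovojo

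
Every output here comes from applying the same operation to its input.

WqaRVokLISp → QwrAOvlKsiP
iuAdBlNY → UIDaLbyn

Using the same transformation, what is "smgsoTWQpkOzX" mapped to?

MSSGtOqwKPZox

Each output is the input with this applied: swap each adjacent pair of characters (1↔2, 3↔4, ...), then flip the case of every letter.
Applying both steps to "smgsoTWQpkOzX": "mssgToQWkpzOX", then "MSSGtOqwKPZox".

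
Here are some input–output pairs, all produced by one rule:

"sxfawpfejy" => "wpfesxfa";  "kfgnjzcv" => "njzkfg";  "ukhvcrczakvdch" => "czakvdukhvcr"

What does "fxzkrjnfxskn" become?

jnfxsfxzkr

The transformation: delete the last 2 characters, then swap the front and back halves of the string.
Applying that to "fxzkrjnfxskn" gives "jnfxsfxzkr".
(Check on "ukhvcrczakvdch": → "ukhvcrczakvd" → "czakvdukhvcr" ✓)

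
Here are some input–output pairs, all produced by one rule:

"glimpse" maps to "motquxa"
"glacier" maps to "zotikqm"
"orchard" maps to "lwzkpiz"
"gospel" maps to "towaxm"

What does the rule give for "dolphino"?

wlwtxpqv

Rule — shift every letter 8 places forward in the alphabet (wrapping around), then move the last character to the front.
Working it through for "dolphino": intermediate "lwtxpqvw", final "wlwtxpqv".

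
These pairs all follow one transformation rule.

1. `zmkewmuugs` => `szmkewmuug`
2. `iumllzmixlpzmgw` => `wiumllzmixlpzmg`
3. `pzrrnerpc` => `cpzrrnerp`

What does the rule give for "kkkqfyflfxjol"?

lkkkqfyflfxjo

Rule — move the last character to the front.
Applying that to "kkkqfyflfxjol" gives "lkkkqfyflfxjo".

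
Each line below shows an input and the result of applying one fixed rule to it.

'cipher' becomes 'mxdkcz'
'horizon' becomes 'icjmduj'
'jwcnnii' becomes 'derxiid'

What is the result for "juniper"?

mepidkz

The rule is to shift every letter 5 places backward in the alphabet (wrapping around), then move the last character to the front.
Starting from "juniper": after the first operation, "epidkzm"; after the second, "mepidkz".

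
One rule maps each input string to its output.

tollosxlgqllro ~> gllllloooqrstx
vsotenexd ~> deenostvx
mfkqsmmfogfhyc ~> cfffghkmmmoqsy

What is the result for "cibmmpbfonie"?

bbcefiimmnop

The transformation: sort the characters into alphabetical order.
"cibmmpbfonie" → "bbcefiimmnop".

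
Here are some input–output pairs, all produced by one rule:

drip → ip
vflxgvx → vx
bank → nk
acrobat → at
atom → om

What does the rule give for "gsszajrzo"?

zo

The transformation: keep only the last 2 characters.
On "gsszajrzo" that produces "zo".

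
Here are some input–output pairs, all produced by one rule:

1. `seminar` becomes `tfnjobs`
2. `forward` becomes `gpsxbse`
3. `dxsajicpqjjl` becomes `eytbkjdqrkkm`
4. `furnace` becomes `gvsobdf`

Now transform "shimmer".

tijnnfs

Rule — shift every letter 1 place forward in the alphabet (wrapping around).
"shimmer" → "tijnnfs".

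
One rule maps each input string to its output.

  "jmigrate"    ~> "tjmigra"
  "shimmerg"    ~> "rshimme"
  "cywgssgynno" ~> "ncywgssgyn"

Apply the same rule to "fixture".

rfixtu

In each case the input is transformed by: delete the last character, then move the last character to the front.
Applying both steps to "fixture": "fixtur", then "rfixtu".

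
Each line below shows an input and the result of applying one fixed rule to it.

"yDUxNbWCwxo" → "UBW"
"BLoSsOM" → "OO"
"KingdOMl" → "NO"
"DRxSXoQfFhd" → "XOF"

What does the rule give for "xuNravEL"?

What's happening: keep one character in every 3, starting at position 3 (positions 3rd, 6th, 9th, ...), then convert every letter to uppercase.
Starting from "xuNravEL": after the first operation, "Nv"; after the second, "NV".
(Check on "yDUxNbWCwxo": → "Ubw" → "UBW" ✓)

NV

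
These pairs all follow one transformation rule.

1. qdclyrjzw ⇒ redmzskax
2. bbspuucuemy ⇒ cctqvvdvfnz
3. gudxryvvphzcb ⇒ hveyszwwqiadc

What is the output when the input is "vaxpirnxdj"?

wbyqjsoyek

Looking at the pairs, the operation is to shift every letter 1 place forward in the alphabet (wrapping around).
For "vaxpirnxdj" the result is "wbyqjsoyek".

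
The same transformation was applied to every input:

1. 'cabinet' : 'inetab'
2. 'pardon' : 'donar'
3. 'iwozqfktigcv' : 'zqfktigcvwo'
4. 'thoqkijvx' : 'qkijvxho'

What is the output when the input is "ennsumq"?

sumqnn

Each output is the input with this applied: delete the first character, then move the first 2 characters to the end (rotate left by 2).
"ennsumq" → "nnsumq" → "sumqnn".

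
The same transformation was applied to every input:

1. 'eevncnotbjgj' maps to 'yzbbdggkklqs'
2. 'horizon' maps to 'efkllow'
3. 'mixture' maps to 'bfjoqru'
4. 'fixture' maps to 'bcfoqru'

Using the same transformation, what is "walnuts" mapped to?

xikpqrt

Each output is the input with this applied: sort the characters into alphabetical order, then shift every letter 3 places backward in the alphabet (wrapping around).
Applying that to "walnuts" gives "xikpqrt".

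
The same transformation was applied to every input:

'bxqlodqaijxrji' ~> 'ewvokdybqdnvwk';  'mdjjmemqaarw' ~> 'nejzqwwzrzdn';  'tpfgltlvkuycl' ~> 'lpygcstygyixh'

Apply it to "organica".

Each output is the input with this applied: shift every letter 13 places forward in the alphabet (wrapping around) — i.e. ROT13, then move the last 3 characters to the front (rotate right by 3).
Working it through for "organica": intermediate "betnavpn", final "vpnbetna".
(Check on "mdjjmemqaarw": → "zqwwzrzdnnej" → "nejzqwwzrzdn" ✓)

vpnbetna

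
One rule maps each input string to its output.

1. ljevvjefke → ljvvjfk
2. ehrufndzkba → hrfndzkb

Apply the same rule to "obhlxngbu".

Rule — remove every vowel.
So "obhlxngbu" becomes "bhlxngb".

bhlxngb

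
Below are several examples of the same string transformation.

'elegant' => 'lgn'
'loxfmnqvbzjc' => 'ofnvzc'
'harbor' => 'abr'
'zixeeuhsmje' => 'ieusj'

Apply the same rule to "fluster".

lse

The transformation: keep every other character starting from the second (positions 2nd, 4th, 6th, ...).
Doing the same to "fluster": "lse".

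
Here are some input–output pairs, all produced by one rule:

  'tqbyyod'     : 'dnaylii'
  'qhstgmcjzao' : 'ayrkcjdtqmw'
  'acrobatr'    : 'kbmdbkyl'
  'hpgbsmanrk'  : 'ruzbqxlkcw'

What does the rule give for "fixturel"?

pvsohbde

In each case the input is transformed by: take characters alternately from the front and the back (1st, last, 2nd, 2nd-last, ...), then shift every letter 10 places forward in the alphabet (wrapping around).
Applying both steps to "fixturel": "fliexrtu", then "pvsohbde".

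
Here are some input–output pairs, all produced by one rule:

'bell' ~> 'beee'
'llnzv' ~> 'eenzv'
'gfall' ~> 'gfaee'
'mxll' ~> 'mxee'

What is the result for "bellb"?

beeeb

In each case the input is transformed by: replace every "l" with "e".
Doing the same to "bellb": "beeeb".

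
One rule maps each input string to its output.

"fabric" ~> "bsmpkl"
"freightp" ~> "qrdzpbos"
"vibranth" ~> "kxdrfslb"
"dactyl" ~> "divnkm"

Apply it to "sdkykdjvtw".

Rule — shift every letter 10 places forward in the alphabet (wrapping around), then swap the front and back halves of the string.
On "sdkykdjvtw": the first step gives "cnuiuntfdg", and the second then gives "ntfdgcnuiu".

ntfdgcnuiu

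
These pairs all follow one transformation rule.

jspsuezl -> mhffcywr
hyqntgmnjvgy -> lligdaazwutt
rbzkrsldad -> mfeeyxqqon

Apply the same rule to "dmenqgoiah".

Each output is the input with this applied: sort the characters into reverse alphabetical order, then shift every letter 13 places forward in the alphabet (wrapping around) — i.e. ROT13.
For "dmenqgoiah", step one produces "qonmihgeda"; step two turns that into "dbazvutrqn".
(Check on "rbzkrsldad": → "zsrrlkddba" → "mfeeyxqqon" ✓)

dbazvutrqn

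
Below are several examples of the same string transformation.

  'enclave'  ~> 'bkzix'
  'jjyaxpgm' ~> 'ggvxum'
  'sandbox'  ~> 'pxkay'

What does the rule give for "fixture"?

Each output is the input with this applied: shift every letter 3 places backward in the alphabet (wrapping around), then delete the last 2 characters.
Applying both steps to "fixture": "cfuqrob", then "cfuqr".

cfuqr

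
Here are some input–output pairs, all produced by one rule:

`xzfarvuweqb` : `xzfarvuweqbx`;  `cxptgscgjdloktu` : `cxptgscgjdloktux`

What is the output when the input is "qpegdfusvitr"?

The rule is to append "x".
"qpegdfusvitr" → "qpegdfusvitrx".

qpegdfusvitrx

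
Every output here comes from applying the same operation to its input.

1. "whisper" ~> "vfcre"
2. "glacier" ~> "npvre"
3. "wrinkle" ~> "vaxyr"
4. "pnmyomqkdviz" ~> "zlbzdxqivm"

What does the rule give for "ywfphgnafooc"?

scutansbbp

In each case the input is transformed by: shift every letter 13 places forward in the alphabet (wrapping around) — i.e. ROT13, then delete the first 2 characters.
Doing the same to "ywfphgnafooc": "scutansbbp".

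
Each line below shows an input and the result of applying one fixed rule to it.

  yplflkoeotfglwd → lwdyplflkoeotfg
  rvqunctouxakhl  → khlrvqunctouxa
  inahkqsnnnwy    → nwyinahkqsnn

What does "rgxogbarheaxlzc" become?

Rule — move the last 3 characters to the front (rotate right by 3).
"rgxogbarheaxlzc" → "lzcrgxogbarheax".

lzcrgxogbarheax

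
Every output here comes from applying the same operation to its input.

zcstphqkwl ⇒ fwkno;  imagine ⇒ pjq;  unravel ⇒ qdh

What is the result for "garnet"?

dqw

The transformation: shift every letter 3 places forward in the alphabet (wrapping around), then keep every other character starting from the second (positions 2nd, 4th, 6th, ...).
Starting from "garnet": after the first operation, "jduqhw"; after the second, "dqw".
(Check on "imagine": → "lpdjlqh" → "pjq" ✓)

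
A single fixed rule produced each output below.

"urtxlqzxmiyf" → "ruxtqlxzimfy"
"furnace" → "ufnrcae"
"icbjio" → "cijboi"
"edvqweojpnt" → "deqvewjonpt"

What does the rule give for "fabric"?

The pattern: swap each adjacent pair of characters (1↔2, 3↔4, ...).
On "fabric" that produces "afrbci".

afrbci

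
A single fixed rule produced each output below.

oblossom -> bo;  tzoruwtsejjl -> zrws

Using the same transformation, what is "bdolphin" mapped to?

dl

The rule is to keep every other character starting from the second (positions 2nd, 4th, 6th, ...), then delete the last 2 characters.
Working it through for "bdolphin": intermediate "dlhn", final "dl".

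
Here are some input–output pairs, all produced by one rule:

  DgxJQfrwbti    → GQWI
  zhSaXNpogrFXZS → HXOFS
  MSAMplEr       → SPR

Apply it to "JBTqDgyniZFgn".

Rule — keep one character in every 3, starting at position 2 (positions 2nd, 5th, 8th, ...), then convert every letter to uppercase.
Applying that to "JBTqDgyniZFgn" gives "BDNF".

BDNF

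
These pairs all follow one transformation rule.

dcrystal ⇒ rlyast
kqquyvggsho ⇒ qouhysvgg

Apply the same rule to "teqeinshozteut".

Looking at the pairs, the operation is to delete the first 2 characters, then take characters alternately from the front and the back (1st, last, 2nd, 2nd-last, ...).
Applying both steps to "teqeinshozteut": "qeinshozteut", then "qteuientszho".

qteuientszho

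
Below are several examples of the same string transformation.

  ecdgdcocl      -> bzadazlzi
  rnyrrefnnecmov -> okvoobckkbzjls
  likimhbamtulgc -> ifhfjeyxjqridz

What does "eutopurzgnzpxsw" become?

brqlmrowdkwmupt

Looking at the pairs, the operation is to shift every letter 3 places backward in the alphabet (wrapping around).
For "eutopurzgnzpxsw" the result is "brqlmrowdkwmupt".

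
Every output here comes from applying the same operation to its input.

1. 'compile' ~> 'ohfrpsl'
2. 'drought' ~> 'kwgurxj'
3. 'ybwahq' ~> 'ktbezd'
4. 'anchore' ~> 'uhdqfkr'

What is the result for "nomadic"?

The transformation: move the last 2 characters to the front (rotate right by 2), then shift every letter 3 places forward in the alphabet (wrapping around).
On "nomadic": the first step gives "icnomad", and the second then gives "lfqrpdg".

lfqrpdg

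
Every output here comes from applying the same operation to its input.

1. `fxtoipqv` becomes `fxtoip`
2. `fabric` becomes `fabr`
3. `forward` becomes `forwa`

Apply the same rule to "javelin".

javel

Looking at the pairs, the operation is to delete the last 2 characters.
"javelin" → "javel".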